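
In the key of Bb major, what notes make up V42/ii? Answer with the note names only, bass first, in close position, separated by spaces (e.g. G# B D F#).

V42/ii is a secondary dominant — the dominant seventh of ii. ii in Bb major is C, so the applied chord's root is G, a perfect fifth above.
Building a dominant seventh chord on G gives G-B-D-F.
With the 42 figure the chord is in third inversion; from the bass F upward in close position it reads F-G-B-D.

F G B D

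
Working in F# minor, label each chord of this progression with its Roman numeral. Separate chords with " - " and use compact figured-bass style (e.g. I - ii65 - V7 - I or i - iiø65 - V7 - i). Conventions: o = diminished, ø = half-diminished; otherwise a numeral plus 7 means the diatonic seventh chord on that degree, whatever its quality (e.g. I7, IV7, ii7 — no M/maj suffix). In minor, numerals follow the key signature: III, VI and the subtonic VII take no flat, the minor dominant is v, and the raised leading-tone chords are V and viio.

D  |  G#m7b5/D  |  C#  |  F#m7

VI - iiø43 - V - i7

D has root D, degree 6 in F# minor, so VI.
G#m7b5/D: root G# is the supertonic; half-diminished seventh chord there is iiø43.
C#: root C# is the dominant; major triad there is V.
F#m7 has root F#, degree 1 in F# minor, so i7.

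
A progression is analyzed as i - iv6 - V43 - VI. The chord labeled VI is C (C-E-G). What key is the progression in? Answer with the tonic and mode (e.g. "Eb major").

E minor

VI is given as C-E-G — a major triad with root C.
If C is scale degree 6 and the mode makes that degree carry a major triad, the tonic is E and the mode is minor.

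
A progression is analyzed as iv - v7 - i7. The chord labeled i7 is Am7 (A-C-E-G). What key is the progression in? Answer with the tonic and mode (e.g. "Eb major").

A minor

The chord Am7 is a minor seventh chord rooted on A; its label is i7.
If A is scale degree 1 and the mode makes that degree carry a minor seventh chord, the tonic is A and the mode is minor.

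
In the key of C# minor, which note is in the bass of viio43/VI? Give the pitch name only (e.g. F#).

D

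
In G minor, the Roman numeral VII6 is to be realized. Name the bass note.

A

VII in G minor has root F; the chord is F-A-C.
The figure 6 means first inversion — the third is in the bass.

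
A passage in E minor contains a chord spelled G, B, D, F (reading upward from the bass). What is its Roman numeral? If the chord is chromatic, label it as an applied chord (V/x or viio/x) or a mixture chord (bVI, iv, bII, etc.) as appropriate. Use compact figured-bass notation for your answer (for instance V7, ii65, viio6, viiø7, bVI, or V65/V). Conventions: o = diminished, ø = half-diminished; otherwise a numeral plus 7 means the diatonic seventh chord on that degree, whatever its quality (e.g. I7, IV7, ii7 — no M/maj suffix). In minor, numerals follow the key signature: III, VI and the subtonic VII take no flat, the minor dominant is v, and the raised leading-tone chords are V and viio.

Stacked in thirds the chord is G-B-D-F: a dominant seventh chord on G.
G is not a diatonic chord root with this quality in E minor, but it lies a perfect fifth above C (VI), so the chord functions as an applied dominant of VI.

V7/VI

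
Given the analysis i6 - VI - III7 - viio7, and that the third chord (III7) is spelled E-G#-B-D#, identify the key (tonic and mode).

III7 is given as E-G#-B-D# — a major seventh chord with root E.
III7 on E implies E is the mediant; that puts the tonic at C#, and the uppercase numeral fits minor mode.

C# minor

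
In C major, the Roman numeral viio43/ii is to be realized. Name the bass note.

G

The applied chord viio43/ii is rooted on C#: C#-E-G-Bb.
The figure 43 means second inversion — the fifth is in the bass.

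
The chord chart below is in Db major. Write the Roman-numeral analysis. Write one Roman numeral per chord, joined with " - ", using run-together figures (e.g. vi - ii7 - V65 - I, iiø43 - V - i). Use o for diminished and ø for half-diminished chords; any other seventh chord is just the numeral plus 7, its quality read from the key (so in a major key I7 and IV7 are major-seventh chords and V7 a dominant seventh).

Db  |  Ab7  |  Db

Db: major triad on Db = scale degree 1 → I.
Ab7: root Ab is the dominant; dominant seventh chord there is V7.
Db: root Db is the tonic; major triad there is I.

I - V7 - I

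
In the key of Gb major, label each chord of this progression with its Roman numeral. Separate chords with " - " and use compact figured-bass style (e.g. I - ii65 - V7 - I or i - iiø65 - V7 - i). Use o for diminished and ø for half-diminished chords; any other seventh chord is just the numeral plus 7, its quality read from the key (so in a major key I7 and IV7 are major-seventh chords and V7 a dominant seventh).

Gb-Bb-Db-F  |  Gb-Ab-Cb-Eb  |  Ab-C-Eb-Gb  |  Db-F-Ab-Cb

Gb-Bb-Db-F: major seventh chord on Gb = scale degree 1 → I7.
Gb-Ab-Cb-Eb: minor seventh chord on Ab = scale degree 2 → ii42.
Ab-C-Eb-Gb: a dominant seventh chord on Ab, the applied dominant of V → V7/V.
Db-F-Ab-Cb: dominant seventh chord on Db = scale degree 5 → V7.

I7 - ii42 - V7/V - V7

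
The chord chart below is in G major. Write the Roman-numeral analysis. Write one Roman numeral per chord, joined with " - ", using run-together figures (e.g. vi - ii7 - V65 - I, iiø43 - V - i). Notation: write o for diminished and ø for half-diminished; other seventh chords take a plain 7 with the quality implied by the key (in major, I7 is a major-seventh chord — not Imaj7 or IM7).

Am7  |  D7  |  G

Am7: minor seventh chord on A = scale degree 2 → ii7.
D7: dominant seventh chord on D = scale degree 5 → V7.
G: major triad on G = scale degree 1 → I.

ii7 - V7 - I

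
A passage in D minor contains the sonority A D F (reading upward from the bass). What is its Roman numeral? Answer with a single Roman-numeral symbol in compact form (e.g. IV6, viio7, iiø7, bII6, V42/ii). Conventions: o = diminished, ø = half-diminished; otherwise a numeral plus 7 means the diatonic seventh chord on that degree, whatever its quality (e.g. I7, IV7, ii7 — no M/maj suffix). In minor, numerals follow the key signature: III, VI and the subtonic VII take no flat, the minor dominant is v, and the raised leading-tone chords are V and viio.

i64

The pitches D-F-A form a minor triad rooted on D.
In D minor, D is the tonic; the diatonic minor triad there is i.
With A in the bass the chord is in second inversion, so the figured bass is 64.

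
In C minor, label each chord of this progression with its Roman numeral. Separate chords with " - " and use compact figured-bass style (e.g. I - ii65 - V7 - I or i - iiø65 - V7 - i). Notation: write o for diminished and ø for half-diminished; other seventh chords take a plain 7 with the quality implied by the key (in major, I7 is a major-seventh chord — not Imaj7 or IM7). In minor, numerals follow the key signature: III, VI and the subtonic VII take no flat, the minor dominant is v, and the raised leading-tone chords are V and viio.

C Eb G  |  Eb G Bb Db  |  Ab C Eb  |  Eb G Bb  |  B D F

C-Eb-G has root C, degree 1 in C minor, so i.
Eb-G-Bb-Db: a dominant seventh chord on Eb, the applied dominant of VI → V7/VI.
Ab-C-Eb: major triad on Ab = scale degree 6 → VI.
Eb-G-Bb has root Eb, degree 3 in C minor, so III.
B-D-F: diminished triad on B = scale degree 7 → viio.

i - V7/VI - VI - III - viio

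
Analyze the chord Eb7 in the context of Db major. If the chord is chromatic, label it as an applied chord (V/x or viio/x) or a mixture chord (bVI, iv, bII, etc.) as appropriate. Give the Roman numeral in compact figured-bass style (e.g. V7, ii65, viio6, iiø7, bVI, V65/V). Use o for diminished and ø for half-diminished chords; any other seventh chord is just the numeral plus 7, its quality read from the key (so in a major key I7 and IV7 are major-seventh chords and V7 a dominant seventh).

V7/V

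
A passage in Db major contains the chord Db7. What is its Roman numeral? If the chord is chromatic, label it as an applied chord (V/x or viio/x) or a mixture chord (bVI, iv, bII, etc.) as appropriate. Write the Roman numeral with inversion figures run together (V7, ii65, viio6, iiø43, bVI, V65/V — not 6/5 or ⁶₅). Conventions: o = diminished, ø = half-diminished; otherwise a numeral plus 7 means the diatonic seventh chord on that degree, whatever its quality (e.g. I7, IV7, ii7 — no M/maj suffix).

The pitches Db-F-Ab-Cb form a dominant seventh chord rooted on Db.
Db is not a diatonic chord root with this quality in Db major, but it lies a perfect fifth above Gb (IV), so the chord functions as an applied dominant of IV.

V7/IV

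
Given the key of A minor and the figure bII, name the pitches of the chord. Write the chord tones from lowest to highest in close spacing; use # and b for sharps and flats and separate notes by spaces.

Bb D F

Scale degree 2 in A minor is B; lowering it a half step gives Bb. bII is the Neapolitan chord — a major triad on the lowered second degree.
So the chord is Bb-D-F.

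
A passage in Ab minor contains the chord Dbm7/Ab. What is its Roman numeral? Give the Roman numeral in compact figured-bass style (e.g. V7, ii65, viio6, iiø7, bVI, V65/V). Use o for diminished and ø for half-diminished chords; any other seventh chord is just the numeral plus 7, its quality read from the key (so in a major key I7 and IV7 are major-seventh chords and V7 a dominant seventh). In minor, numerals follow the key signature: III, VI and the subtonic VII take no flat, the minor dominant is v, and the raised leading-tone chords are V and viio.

iv43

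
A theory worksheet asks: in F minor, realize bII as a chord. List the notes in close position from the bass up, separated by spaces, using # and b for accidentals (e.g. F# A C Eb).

Gb Bb Db

bII is the Neapolitan chord — a major triad on the lowered second degree. In F minor that root is Gb.
So the chord is Gb-Bb-Db, a major triad.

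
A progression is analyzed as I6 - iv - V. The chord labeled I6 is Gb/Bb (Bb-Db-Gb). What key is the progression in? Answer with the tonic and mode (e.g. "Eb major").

Gb major

I6 is given as Bb-Db-Gb — a major triad with root Gb.
If Gb is scale degree 1 and the mode makes that degree carry a major triad, the tonic is Gb and the mode is major.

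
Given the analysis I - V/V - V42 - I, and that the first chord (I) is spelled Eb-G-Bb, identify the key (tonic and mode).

The anchor chord is a major triad on Eb, labeled I.
If Eb is scale degree 1 and the mode makes that degree carry a major triad, the tonic is Eb and the mode is major.

Eb major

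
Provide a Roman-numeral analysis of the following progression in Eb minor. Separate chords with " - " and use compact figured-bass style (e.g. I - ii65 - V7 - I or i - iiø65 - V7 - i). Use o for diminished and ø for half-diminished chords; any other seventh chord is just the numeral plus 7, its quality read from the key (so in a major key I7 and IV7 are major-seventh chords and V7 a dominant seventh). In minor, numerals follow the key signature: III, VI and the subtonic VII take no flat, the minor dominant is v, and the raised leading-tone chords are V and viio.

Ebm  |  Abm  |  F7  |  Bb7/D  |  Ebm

Ebm: minor triad on Eb = scale degree 1 → i.
Abm: minor triad on Ab = scale degree 4 → iv.
F7 is the secondary dominant of V (dominant seventh chord on F): V7/V.
Bb7/D: dominant seventh chord on Bb = scale degree 5 → V65.
Ebm: root Eb is the tonic; minor triad there is i.

i - iv - V7/V - V65 - i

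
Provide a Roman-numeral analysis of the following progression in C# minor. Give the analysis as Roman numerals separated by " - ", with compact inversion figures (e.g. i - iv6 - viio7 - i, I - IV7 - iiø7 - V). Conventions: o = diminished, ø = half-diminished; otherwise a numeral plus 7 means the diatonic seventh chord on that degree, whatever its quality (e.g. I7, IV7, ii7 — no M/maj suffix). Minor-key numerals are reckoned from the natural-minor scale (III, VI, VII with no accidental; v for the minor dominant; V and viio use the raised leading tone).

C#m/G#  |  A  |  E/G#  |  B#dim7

i64 - VI - III6 - viio7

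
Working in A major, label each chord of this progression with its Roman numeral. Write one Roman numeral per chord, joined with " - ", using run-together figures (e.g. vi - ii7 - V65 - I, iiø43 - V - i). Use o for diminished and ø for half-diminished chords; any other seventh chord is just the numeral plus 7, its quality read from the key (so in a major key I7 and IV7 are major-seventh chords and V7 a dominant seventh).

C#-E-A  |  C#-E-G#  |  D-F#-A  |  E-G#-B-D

I6 - iii - IV - V7

C#-E-A: major triad on A = scale degree 1 → I6.
C#-E-G#: root C# is the mediant; minor triad there is iii.
D-F#-A: root D is the subdominant; major triad there is IV.
E-G#-B-D has root E, degree 5 in A major, so V7.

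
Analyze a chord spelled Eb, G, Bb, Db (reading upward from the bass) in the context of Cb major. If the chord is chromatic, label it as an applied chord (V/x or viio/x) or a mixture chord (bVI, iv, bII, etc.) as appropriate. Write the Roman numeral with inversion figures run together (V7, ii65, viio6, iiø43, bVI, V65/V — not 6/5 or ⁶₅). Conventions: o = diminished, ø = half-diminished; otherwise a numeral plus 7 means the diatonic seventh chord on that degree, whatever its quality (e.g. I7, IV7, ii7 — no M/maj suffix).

V7/vi

Stacked in thirds the chord is Eb-G-Bb-Db: a dominant seventh chord on Eb.
Eb is not a diatonic chord root with this quality in Cb major, but it lies a perfect fifth above Ab (vi), so the chord functions as an applied dominant of vi.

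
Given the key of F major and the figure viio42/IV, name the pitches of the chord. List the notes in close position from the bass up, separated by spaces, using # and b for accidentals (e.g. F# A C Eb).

viio42/IV is a secondary leading-tone chord. The target IV is Bb in F major; the applied chord is rooted a semitone below, on A.
Building a fully diminished seventh chord on A gives A-C-Eb-Gb.
The figured bass 42 indicates third inversion, placing the seventh (Gb) in the bass: Gb-A-C-Eb.

Gb A C Eb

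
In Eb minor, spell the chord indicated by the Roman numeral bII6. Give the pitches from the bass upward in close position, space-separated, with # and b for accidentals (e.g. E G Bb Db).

Ab Cb Fb

Scale degree 2 in Eb minor is F; lowering it a half step gives Fb. bII6 is the Neapolitan sixth — a major triad on the lowered second degree, here in its customary first inversion.
So the chord is Fb-Ab-Cb, a major triad.
The figured bass 6 indicates first inversion, placing the third (Ab) in the bass: Ab-Cb-Fb.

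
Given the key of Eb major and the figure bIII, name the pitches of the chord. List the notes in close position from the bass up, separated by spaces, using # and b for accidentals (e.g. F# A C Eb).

bIII is a major triad on the lowered third degree, borrowed from the parallel minor. In Eb major that root is Gb.
So the chord is Gb-Bb-Db.

Gb Bb Db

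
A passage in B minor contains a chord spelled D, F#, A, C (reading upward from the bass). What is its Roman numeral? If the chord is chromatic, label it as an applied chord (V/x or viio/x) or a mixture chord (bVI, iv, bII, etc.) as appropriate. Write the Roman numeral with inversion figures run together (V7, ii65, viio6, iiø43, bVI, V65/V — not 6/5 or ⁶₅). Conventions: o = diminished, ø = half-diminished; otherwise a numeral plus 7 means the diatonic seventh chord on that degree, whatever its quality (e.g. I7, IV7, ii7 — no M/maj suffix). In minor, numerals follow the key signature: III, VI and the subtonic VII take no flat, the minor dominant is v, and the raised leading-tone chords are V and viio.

Stacked in thirds the chord is D-F#-A-C: a dominant seventh chord on D.
D is not a diatonic chord root with this quality in B minor, but it lies a perfect fifth above G (VI), so the chord functions as an applied dominant of VI.

V7/VI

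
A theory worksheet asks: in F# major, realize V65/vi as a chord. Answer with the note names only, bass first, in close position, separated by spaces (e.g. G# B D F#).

C## E# G# A#

The slash means an applied dominant: we want the dominant of vi. In F# major, vi is D# minor, and its dominant is built on A#.
Building a dominant seventh chord on A# gives A#-C##-E#-G#.
With the 65 figure the chord is in first inversion; from the bass C## upward in close position it reads C##-E#-G#-A#.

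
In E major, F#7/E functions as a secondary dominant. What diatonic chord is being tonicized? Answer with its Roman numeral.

V

The chord is a dominant seventh chord on F#.
A dominant resolves down a perfect fifth: F# → B. In E major, B is scale degree 5, i.e. V.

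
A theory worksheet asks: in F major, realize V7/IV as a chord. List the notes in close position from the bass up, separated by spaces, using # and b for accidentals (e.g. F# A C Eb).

The slash means an applied dominant: we want the dominant of IV. In F major, IV is Bb major, and its dominant is built on F.
Building a dominant seventh chord on F gives F-A-C-Eb.

F A C Eb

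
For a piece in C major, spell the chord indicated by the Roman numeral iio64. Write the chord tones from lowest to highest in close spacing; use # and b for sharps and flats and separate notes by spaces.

iio64 is the diminished supertonic triad, borrowed from the parallel minor. In C major that root is D.
So the chord is D-F-Ab, a diminished triad.
With the 64 figure the chord is in second inversion; from the bass Ab upward in close position it reads Ab-D-F.

Ab D F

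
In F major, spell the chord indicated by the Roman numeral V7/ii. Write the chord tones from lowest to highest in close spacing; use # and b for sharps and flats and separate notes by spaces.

D F# A C

The slash means an applied dominant: we want the dominant of ii. In F major, ii is G minor, and its dominant is built on D.
Building a dominant seventh chord on D gives D-F#-A-C.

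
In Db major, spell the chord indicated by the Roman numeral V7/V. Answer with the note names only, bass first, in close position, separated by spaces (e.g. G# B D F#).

Eb G Bb Db

The slash means an applied dominant: we want the dominant of V. In Db major, V is Ab major, and its dominant is built on Eb.
Building a dominant seventh chord on Eb gives Eb-G-Bb-Db.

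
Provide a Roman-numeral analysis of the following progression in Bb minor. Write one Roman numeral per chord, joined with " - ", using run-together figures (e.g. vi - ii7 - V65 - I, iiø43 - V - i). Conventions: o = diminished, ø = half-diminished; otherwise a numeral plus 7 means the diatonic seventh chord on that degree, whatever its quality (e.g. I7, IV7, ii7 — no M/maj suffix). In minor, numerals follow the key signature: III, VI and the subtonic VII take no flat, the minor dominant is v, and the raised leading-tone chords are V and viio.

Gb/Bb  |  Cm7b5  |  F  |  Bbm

VI6 - iiø7 - V - i

Gb/Bb: major triad on Gb = scale degree 6 → VI6.
Cm7b5 has root C, degree 2 in Bb minor, so iiø7.
F has root F, degree 5 in Bb minor, so V.
Bbm has root Bb, degree 1 in Bb minor, so i.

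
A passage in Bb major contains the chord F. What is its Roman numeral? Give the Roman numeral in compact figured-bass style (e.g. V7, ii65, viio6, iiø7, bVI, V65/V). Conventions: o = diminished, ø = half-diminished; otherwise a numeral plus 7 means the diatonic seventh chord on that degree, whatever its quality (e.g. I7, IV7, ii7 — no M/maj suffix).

V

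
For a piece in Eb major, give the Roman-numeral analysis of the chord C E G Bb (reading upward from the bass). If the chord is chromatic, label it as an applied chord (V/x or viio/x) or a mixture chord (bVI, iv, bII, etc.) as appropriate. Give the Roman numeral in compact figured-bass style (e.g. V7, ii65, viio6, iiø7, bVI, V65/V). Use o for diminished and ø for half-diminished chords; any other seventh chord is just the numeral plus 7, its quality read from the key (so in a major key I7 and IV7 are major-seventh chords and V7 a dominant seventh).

V7/ii

The pitches C-E-G-Bb form a dominant seventh chord rooted on C.
C is not a diatonic chord root with this quality in Eb major, but it lies a perfect fifth above F (ii), so the chord functions as an applied dominant of ii.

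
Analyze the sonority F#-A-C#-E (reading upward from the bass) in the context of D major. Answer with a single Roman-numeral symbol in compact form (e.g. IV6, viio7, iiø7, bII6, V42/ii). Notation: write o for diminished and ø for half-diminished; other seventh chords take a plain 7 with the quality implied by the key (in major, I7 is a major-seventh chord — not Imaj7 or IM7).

iii7

Stacked in thirds the chord is F#-A-C#-E: a minor seventh chord on F#.
F# is scale degree 3 in D major, and a minor seventh chord on that degree is written iii7.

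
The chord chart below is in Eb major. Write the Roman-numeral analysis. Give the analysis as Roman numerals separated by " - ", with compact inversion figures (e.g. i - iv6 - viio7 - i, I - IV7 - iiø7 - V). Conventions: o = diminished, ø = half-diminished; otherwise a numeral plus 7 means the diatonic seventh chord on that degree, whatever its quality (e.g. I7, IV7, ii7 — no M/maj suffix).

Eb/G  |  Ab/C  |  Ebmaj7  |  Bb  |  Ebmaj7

I6 - IV6 - I7 - V - I7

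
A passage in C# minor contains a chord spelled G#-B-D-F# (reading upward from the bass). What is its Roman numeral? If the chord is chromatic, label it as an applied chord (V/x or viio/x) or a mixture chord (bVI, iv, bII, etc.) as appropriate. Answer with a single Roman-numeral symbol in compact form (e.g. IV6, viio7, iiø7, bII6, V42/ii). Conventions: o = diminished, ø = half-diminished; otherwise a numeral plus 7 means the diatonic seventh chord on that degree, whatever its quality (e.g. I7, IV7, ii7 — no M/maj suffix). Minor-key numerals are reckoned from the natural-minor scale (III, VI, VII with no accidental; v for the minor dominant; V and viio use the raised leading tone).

viiø7/VI

Stacked in thirds the chord is G#-B-D-F#: a half-diminished seventh chord on G#.
G# sits a half step below A (VI in C# minor); a diminished chord there is the applied leading-tone chord of VI.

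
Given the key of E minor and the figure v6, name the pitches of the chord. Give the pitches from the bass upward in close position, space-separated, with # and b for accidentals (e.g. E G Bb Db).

In E minor, the dominant is B, and the diatonic chord built there is a minor triad.
Stacking thirds from B gives B-D-F#.
The figured bass 6 indicates first inversion, placing the third (D) in the bass: D-F#-B.

D F# B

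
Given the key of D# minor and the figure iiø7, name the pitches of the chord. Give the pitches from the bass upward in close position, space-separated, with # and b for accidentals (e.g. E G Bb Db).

E# G# B D#

In D# minor, the second degree is E#, and the diatonic chord built there is a half-diminished seventh chord.
That chord is spelled E#-G#-B-D#.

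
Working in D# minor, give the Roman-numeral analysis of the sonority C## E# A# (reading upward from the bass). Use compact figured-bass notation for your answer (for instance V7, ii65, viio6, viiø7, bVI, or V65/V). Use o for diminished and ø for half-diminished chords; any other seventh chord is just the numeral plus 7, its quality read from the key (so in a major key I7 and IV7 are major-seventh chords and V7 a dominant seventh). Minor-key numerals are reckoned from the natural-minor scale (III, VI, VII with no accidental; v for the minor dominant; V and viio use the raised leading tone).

Stacked in thirds the chord is A#-C##-E#: a major triad on A#.
A# is scale degree 5 in D# minor, and a major triad on that degree is written V.
With C## in the bass the chord is in first inversion, so the figured bass is 6.

V6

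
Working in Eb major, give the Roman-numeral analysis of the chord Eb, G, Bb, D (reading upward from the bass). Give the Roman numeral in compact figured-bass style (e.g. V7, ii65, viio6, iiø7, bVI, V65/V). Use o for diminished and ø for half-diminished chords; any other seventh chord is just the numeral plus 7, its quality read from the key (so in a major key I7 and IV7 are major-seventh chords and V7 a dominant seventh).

I7

The pitches Eb-G-Bb-D form a major seventh chord rooted on Eb.
Eb is scale degree 1 in Eb major, and a major seventh chord on that degree is written I7.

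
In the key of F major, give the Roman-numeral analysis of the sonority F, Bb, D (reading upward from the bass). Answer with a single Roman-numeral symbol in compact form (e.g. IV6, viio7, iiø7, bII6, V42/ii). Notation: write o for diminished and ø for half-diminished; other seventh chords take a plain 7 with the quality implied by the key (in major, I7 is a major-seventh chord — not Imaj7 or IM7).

IV64

Stacked in thirds the chord is Bb-D-F: a major triad on Bb.
In F major, Bb is the subdominant; the diatonic major triad there is IV.
With F in the bass the chord is in second inversion, so the figured bass is 64.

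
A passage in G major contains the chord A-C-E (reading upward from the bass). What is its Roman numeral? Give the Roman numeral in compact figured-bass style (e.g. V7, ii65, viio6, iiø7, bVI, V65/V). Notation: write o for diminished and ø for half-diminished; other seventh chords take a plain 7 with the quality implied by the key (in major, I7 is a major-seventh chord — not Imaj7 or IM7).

The pitches A-C-E form a minor triad rooted on A.
A is scale degree 2 in G major, and a minor triad on that degree is written ii.

ii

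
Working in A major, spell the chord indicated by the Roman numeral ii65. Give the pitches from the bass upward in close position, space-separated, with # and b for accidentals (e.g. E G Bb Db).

D F# A B

In A major, the second degree is B, and the diatonic chord built there is a minor seventh chord.
Stacking thirds from B gives B-D-F#-A.
With the 65 figure the chord is in first inversion; from the bass D upward in close position it reads D-F#-A-B.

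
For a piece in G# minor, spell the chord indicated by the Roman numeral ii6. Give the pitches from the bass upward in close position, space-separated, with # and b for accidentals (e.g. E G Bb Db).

Scale degree 2 in G# minor is A#; here the chord built on it is altered to a minor triad. ii6 is the minor supertonic, borrowed from the parallel major (the Dorian ii).
So the chord is A#-C#-E#, a minor triad.
The figured bass 6 indicates first inversion, placing the third (C#) in the bass: C#-E#-A#.

C# E# A#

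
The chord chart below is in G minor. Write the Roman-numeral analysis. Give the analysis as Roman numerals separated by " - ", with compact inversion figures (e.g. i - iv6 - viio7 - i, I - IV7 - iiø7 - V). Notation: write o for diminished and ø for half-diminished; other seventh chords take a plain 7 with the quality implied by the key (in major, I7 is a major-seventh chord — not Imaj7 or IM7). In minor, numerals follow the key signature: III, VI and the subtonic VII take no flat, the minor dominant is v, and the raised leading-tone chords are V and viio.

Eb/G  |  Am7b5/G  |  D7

VI6 - iiø42 - V7

Eb/G: root Eb is the submediant; major triad there is VI6.
Am7b5/G: half-diminished seventh chord on A = scale degree 2 → iiø42.
D7: root D is the dominant; dominant seventh chord there is V7.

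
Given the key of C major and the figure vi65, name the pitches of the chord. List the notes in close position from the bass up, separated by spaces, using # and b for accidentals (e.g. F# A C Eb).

C E G A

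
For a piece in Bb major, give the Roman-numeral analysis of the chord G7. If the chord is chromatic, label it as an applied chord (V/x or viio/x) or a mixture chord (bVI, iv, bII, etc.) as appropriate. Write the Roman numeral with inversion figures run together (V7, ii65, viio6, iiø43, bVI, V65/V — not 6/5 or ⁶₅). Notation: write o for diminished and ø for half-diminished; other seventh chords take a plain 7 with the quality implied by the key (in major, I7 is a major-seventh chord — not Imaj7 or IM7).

Stacked in thirds the chord is G-B-D-F: a dominant seventh chord on G.
G is not a diatonic chord root with this quality in Bb major, but it lies a perfect fifth above C (ii), so the chord functions as an applied dominant of ii.

V7/ii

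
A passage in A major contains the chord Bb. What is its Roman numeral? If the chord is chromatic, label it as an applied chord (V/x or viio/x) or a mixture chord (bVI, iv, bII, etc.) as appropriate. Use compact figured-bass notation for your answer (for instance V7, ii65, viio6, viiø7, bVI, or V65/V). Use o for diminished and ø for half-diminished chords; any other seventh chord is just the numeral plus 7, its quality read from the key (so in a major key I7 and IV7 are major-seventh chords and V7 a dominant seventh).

bII

The pitches Bb-D-F form a major triad rooted on Bb.
Bb is the lowered second degree of A major (diatonic 2 would be B). This is the Neapolitan chord — a major triad on the lowered second degree.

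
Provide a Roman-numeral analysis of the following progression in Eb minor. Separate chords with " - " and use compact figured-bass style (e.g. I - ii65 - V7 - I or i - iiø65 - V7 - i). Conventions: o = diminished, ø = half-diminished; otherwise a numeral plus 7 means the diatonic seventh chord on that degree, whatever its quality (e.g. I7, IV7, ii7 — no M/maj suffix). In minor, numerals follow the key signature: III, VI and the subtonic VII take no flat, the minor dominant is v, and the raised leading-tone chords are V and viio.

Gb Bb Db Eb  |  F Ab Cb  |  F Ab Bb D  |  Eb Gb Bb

i65 - iio - V43 - i

Gb-Bb-Db-Eb: root Eb is the tonic; minor seventh chord there is i65.
F-Ab-Cb has root F, degree 2 in Eb minor, so iio.
F-Ab-Bb-D: dominant seventh chord on Bb = scale degree 5 → V43.
Eb-Gb-Bb: root Eb is the tonic; minor triad there is i.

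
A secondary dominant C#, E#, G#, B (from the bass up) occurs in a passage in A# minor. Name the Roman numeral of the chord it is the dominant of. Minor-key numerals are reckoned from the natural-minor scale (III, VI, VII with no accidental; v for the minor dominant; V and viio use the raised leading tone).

The chord is a dominant seventh chord on C#.
A dominant resolves down a perfect fifth: C# → F#. In A# minor, F# is scale degree 6, i.e. VI.

VI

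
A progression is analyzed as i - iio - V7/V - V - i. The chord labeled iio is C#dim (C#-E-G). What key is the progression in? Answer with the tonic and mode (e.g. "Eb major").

B minor

The anchor chord is a diminished triad on C#, labeled iio.
Counting down one scale step from C# places the tonic on B; a diminished triad on degree 2 is diatonic only in minor.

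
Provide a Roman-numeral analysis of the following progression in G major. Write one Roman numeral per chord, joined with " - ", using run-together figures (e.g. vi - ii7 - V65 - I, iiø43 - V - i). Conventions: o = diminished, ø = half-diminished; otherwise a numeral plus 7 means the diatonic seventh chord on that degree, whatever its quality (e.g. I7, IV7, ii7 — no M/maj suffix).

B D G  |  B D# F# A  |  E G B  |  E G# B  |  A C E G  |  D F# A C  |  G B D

I6 - V7/vi - vi - V/ii - ii7 - V7 - I

B-D-G has root G, degree 1 in G major, so I6.
B-D#-F#-A: a dominant seventh chord on B, the applied dominant of vi → V7/vi.
E-G-B: minor triad on E = scale degree 6 → vi.
E-G#-B: a major triad on E, the applied dominant of ii → V/ii.
A-C-E-G has root A, degree 2 in G major, so ii7.
D-F#-A-C: dominant seventh chord on D = scale degree 5 → V7.
G-B-D has root G, degree 1 in G major, so I.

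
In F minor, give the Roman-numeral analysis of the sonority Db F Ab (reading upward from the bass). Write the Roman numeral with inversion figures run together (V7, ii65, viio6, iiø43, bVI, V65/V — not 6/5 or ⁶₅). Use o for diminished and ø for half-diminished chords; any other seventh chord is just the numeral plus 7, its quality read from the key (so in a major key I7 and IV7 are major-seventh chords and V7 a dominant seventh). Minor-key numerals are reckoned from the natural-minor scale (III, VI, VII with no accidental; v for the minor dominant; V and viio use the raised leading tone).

The pitches Db-F-Ab form a major triad rooted on Db.
In F minor, Db is the submediant; the diatonic major triad there is VI.

VI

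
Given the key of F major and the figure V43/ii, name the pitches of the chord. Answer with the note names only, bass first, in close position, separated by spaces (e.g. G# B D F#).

V43/ii is a secondary dominant — the dominant seventh of ii. ii in F major is G, so the applied chord's root is D, a perfect fifth above.
Building a dominant seventh chord on D gives D-F#-A-C.
The figured bass 43 indicates second inversion, placing the fifth (A) in the bass: A-C-D-F#.

A C D F#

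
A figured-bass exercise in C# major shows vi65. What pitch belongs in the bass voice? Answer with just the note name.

vi in C# major has root A#; the chord is A#-C#-E#-G#.
The figure 65 means first inversion — the third is in the bass.

C#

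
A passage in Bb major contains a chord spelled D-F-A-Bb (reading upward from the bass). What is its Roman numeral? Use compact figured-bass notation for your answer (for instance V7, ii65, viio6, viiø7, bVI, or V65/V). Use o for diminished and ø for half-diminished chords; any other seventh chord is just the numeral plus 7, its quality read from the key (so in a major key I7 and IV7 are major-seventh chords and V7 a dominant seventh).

I65

The pitches Bb-D-F-A form a major seventh chord rooted on Bb.
In Bb major, Bb is the tonic; the diatonic major seventh chord there is I7.
With D in the bass the chord is in first inversion, so the figured bass is 65.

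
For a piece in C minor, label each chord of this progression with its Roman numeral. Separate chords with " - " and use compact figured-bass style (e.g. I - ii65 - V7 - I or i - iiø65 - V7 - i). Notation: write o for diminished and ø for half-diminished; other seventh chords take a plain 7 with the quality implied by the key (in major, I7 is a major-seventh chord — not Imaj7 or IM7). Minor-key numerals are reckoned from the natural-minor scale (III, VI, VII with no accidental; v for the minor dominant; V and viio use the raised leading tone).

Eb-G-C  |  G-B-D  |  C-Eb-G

i6 - V - i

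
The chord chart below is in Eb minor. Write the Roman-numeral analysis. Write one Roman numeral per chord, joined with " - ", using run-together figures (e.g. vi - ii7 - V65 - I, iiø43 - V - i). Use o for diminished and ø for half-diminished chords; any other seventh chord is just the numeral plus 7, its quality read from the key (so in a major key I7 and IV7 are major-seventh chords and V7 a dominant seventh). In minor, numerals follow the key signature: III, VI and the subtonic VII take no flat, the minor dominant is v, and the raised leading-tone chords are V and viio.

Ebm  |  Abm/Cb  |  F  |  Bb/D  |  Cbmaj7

i - iv6 - V/V - V6 - VI7

Ebm: root Eb is the tonic; minor triad there is i.
Abm/Cb: root Ab is the subdominant; minor triad there is iv6.
F: a major triad on F, the applied dominant of V → V/V.
Bb/D has root Bb, degree 5 in Eb minor, so V6.
Cbmaj7: major seventh chord on Cb = scale degree 6 → VI7.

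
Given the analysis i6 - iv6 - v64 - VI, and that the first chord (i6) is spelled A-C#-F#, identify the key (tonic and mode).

F# minor

The anchor chord is a minor triad on F#, labeled i6.
If F# is scale degree 1 and the mode makes that degree carry a minor triad, the tonic is F# and the mode is minor.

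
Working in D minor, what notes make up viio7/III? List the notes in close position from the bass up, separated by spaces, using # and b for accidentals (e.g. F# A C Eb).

E G Bb Db

viio7/III is a secondary leading-tone chord. The target III is F in D minor; the applied chord is rooted a semitone below, on E.
Building a fully diminished seventh chord on E gives E-G-Bb-Db.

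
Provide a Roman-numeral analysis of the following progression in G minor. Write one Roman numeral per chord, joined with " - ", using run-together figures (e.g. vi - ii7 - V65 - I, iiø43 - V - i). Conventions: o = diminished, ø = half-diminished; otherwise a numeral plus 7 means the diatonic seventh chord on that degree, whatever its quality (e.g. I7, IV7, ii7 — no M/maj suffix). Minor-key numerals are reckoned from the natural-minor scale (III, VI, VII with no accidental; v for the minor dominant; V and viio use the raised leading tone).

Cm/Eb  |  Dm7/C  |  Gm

Cm/Eb has root C, degree 4 in G minor, so iv6.
Dm7/C: root D is the dominant; minor seventh chord there is v42.
Gm: root G is the tonic; minor triad there is i.

iv6 - v42 - i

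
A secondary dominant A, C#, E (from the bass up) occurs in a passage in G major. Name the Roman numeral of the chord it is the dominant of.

The chord is a major triad on A.
A dominant resolves down a perfect fifth: A → D. In G major, D is scale degree 5, i.e. V.

V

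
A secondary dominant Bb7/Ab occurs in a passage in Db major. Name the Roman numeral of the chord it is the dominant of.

The chord is a dominant seventh chord on Bb.
A dominant resolves down a perfect fifth: Bb → Eb. In Db major, Eb is scale degree 2, i.e. ii.

ii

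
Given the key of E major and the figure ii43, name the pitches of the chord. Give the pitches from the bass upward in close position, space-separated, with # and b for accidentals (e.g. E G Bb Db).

C# E F# A

The numeral's case and figure indicate a minor seventh chord. In E major its root, scale degree 2, is F#.
Stacking thirds from F# gives F#-A-C#-E.
The figured bass 43 indicates second inversion, placing the fifth (C#) in the bass: C#-E-F#-A.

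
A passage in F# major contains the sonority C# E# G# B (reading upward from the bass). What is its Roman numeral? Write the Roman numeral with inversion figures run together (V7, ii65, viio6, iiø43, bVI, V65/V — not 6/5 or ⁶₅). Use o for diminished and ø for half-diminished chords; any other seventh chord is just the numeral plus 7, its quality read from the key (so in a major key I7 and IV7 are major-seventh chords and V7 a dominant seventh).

V7

The pitches C#-E#-G#-B form a dominant seventh chord rooted on C#.
In F# major, C# is the dominant; the diatonic dominant seventh chord there is V7.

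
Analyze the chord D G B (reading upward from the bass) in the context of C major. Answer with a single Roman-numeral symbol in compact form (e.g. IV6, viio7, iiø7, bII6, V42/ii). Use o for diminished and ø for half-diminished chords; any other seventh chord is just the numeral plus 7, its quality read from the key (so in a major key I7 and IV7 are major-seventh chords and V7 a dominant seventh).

V64

The pitches G-B-D form a major triad rooted on G.
In C major, G is the dominant; the diatonic major triad there is V.
With D in the bass the chord is in second inversion, so the figured bass is 64.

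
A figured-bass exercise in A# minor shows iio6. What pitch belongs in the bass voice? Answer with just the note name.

iio in A# minor has root B#; the chord is B#-D#-F#.
The figure 6 means first inversion — the third is in the bass.

D#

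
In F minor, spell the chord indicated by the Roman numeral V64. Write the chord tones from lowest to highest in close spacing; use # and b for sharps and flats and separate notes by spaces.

G C E

In F minor, the dominant is C. The dominant is major (leading tone raised), so V is a major triad.
Stacking thirds from C gives C-E-G.
With the 64 figure the chord is in second inversion; from the bass G upward in close position it reads G-C-E.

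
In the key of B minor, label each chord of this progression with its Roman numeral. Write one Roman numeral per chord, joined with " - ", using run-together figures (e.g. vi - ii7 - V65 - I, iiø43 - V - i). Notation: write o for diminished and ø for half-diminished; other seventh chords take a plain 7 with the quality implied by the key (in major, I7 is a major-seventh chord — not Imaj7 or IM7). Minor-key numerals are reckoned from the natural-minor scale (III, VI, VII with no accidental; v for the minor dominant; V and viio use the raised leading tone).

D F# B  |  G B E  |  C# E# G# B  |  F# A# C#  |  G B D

i6 - iv6 - V7/V - V - VI

D-F#-B has root B, degree 1 in B minor, so i6.
G-B-E: minor triad on E = scale degree 4 → iv6.
C#-E#-G#-B: a dominant seventh chord on C#, the applied dominant of V → V7/V.
F#-A#-C#: root F# is the dominant; major triad there is V.
G-B-D: major triad on G = scale degree 6 → VI.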